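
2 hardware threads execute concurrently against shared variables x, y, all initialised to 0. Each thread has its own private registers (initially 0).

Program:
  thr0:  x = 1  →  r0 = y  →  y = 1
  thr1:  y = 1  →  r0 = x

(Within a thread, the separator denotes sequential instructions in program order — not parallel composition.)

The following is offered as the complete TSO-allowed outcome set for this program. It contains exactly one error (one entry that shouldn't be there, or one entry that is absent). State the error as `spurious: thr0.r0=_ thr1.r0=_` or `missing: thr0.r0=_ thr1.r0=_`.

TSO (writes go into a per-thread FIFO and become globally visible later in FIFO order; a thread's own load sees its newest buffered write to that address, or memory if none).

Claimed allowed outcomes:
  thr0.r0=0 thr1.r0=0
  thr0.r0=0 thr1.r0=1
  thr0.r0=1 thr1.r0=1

outcome vector order: (thr0.r0,thr1.r0)
TSO: 4 outcomes — {(0,0) (0,1) (1,0) (1,1)}
TSO∖claimed = {(1,0)}

missing: thr0.r0=1 thr1.r0=0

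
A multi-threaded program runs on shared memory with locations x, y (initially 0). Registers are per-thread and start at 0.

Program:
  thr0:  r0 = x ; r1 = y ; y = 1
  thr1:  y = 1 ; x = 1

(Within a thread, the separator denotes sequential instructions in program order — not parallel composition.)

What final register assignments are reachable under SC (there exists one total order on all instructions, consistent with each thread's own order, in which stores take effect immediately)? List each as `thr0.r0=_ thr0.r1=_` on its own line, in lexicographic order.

outcome vector order: (thr0.r0,thr0.r1)
|SC outcomes| = 3

thr0.r0=0 thr0.r1=0
thr0.r0=0 thr0.r1=1
thr0.r0=1 thr0.r1=1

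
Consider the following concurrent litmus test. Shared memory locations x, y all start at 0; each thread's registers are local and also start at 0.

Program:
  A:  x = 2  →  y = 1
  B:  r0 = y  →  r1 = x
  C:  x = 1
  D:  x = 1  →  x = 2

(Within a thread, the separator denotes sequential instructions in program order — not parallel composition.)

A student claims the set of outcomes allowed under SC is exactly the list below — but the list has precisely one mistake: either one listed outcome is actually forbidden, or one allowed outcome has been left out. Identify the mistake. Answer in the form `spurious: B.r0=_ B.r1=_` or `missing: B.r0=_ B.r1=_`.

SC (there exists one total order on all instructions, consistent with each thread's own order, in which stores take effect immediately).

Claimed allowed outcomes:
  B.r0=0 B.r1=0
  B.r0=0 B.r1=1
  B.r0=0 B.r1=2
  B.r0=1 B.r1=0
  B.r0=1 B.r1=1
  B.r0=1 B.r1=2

spurious: B.r0=1 B.r1=0

outcome vector order: (B.r0,B.r1)
under SC → 00; 01; 02; 11; 12
claimed∖SC = {10}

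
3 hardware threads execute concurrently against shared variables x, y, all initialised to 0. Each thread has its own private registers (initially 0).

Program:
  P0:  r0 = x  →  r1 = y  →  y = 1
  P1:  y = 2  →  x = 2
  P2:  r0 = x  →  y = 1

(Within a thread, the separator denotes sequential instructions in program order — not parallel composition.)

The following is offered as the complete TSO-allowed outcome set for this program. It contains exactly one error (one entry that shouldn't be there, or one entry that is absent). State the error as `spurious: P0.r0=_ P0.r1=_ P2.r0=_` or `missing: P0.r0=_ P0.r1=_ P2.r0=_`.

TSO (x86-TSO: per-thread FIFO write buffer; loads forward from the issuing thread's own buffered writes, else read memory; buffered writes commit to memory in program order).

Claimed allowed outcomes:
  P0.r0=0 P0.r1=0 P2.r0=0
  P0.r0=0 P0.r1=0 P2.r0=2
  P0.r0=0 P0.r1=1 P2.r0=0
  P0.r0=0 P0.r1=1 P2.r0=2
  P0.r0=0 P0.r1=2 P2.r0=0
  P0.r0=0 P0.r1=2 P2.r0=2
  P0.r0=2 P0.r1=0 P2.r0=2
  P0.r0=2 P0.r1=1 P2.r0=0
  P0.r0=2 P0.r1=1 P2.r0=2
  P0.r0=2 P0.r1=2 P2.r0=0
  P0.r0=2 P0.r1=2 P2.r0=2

outcome vector order: (P0.r0,P0.r1,P2.r0)
TSO: 10 outcomes — {000, 002, 010, 012, 020, 022, 210, 212, 220, 222}
claimed∖TSO = {202}

spurious: P0.r0=2 P0.r1=0 P2.r0=2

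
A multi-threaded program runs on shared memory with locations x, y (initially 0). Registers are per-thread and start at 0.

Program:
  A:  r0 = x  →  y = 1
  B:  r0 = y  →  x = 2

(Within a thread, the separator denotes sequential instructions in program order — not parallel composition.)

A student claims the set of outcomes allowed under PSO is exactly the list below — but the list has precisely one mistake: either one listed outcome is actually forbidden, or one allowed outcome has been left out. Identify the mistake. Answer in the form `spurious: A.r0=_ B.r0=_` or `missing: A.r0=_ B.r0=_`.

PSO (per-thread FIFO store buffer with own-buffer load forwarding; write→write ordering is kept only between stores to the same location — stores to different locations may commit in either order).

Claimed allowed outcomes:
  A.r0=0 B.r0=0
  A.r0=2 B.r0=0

outcome vector order: (A.r0,B.r0)
under PSO → (0,0) (0,1) (2,0)
PSO∖claimed = {(0,1)}

missing: A.r0=0 B.r0=1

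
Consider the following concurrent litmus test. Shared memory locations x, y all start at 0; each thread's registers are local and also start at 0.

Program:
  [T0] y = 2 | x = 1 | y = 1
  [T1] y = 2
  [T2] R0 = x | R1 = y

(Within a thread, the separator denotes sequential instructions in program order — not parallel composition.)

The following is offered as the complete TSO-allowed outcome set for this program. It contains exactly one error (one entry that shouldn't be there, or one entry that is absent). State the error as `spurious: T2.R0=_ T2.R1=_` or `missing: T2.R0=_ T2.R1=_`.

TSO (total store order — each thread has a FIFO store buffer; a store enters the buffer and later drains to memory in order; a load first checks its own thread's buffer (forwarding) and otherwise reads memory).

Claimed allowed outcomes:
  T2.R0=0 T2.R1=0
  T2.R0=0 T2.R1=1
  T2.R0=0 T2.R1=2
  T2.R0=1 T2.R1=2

outcome vector order: (T2.R0,T2.R1)
under TSO → (0,0) (0,1) (0,2) (1,1) (1,2)
TSO∖claimed = {(1,1)}

missing: T2.R0=1 T2.R1=1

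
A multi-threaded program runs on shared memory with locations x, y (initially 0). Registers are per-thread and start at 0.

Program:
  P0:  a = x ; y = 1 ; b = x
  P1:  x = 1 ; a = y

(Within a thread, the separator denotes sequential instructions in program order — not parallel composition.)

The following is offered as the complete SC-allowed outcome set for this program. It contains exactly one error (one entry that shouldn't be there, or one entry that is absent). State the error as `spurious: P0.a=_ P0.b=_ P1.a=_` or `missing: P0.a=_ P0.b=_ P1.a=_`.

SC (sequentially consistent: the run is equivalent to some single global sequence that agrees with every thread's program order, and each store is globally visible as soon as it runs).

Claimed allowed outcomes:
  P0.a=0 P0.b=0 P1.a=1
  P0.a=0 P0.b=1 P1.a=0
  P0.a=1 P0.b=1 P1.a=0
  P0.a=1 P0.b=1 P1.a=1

missing: P0.a=0 P0.b=1 P1.a=1

outcome vector order: (P0.a,P0.b,P1.a)
[SC] allowed = {<0 0 1>, <0 1 0>, <0 1 1>, <1 1 0>, <1 1 1>}
SC∖claimed = {<0 1 1>}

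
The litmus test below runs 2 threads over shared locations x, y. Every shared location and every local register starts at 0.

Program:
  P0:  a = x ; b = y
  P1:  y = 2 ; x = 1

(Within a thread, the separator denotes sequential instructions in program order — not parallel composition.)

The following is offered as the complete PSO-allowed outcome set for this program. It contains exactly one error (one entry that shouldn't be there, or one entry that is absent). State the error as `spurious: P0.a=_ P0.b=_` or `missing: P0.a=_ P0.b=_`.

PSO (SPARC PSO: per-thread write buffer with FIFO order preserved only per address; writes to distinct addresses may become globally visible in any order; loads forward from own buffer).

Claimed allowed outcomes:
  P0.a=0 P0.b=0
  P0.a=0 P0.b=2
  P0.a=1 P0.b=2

outcome vector order: (P0.a,P0.b)
under PSO → <0 0>, <0 2>, <1 0>, <1 2>
PSO∖claimed = {<1 0>}

missing: P0.a=1 P0.b=0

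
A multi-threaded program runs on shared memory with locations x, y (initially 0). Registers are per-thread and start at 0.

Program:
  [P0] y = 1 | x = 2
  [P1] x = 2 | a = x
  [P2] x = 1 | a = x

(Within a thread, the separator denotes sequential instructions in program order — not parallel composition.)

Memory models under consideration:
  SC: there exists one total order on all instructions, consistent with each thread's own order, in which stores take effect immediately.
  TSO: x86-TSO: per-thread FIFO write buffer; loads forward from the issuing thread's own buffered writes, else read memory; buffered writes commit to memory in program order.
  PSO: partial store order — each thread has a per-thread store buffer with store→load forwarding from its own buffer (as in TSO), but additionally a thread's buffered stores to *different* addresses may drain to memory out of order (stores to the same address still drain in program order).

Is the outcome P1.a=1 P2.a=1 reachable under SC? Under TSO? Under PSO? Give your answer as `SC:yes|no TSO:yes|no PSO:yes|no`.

SC:yes TSO:yes PSO:yes

outcome vector order: (P1.a,P2.a)
SC: 4 outcomes — {1/1 1/2 2/1 2/2}
TSO: 4 outcomes — {1/1 1/2 2/1 2/2}
PSO: 4 outcomes — {1/1 1/2 2/1 2/2}
target 1/1 ∈ {SC,TSO,PSO}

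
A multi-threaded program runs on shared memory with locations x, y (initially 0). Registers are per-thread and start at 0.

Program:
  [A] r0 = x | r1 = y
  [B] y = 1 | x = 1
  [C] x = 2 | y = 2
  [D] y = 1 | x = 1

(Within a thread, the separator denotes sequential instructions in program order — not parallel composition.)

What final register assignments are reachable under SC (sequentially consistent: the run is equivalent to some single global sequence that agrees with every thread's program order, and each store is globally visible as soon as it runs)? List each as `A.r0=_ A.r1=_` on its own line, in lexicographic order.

outcome vector order: (A.r0,A.r1)
|SC outcomes| = 8

A.r0=0 A.r1=0
A.r0=0 A.r1=1
A.r0=0 A.r1=2
A.r0=1 A.r1=1
A.r0=1 A.r1=2
A.r0=2 A.r1=0
A.r0=2 A.r1=1
A.r0=2 A.r1=2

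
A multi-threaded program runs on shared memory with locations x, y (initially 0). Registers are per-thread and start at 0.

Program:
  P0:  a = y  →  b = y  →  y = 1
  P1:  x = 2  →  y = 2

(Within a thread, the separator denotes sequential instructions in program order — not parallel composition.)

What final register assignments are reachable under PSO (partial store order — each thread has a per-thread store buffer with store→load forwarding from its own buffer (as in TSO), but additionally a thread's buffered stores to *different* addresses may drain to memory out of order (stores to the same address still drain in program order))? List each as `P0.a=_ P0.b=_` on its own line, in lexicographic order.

outcome vector order: (P0.a,P0.b)
|PSO outcomes| = 3

P0.a=0 P0.b=0
P0.a=0 P0.b=2
P0.a=2 P0.b=2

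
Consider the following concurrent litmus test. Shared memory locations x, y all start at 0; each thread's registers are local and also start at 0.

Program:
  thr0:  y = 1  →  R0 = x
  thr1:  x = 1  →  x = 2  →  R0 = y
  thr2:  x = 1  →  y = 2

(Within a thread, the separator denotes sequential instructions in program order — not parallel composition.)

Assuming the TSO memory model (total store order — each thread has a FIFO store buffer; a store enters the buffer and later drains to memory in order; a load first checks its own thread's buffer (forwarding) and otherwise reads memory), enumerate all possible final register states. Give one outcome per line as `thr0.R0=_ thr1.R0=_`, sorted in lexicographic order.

thr0.R0=0 thr1.R0=0
thr0.R0=0 thr1.R0=1
thr0.R0=0 thr1.R0=2
thr0.R0=1 thr1.R0=0
thr0.R0=1 thr1.R0=1
thr0.R0=1 thr1.R0=2
thr0.R0=2 thr1.R0=0
thr0.R0=2 thr1.R0=1
thr0.R0=2 thr1.R0=2

outcome vector order: (thr0.R0,thr1.R0)
|TSO outcomes| = 9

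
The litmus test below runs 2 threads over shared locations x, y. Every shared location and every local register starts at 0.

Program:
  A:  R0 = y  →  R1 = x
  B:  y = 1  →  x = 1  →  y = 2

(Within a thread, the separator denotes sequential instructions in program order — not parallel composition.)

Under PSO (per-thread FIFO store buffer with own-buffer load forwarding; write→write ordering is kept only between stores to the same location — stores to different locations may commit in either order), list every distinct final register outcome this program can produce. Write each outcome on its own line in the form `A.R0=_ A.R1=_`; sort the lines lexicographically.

A.R0=0 A.R1=0
A.R0=0 A.R1=1
A.R0=1 A.R1=0
A.R0=1 A.R1=1
A.R0=2 A.R1=0
A.R0=2 A.R1=1

outcome vector order: (A.R0,A.R1)
|PSO outcomes| = 6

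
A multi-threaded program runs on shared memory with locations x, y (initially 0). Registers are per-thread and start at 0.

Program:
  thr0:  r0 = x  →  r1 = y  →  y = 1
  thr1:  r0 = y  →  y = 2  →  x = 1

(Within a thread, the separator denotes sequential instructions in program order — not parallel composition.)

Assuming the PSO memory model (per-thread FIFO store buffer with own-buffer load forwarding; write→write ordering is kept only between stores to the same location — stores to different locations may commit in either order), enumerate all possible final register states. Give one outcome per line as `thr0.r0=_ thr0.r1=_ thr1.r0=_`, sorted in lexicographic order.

outcome vector order: (thr0.r0,thr0.r1,thr1.r0)
|PSO outcomes| = 5

thr0.r0=0 thr0.r1=0 thr1.r0=0
thr0.r0=0 thr0.r1=0 thr1.r0=1
thr0.r0=0 thr0.r1=2 thr1.r0=0
thr0.r0=1 thr0.r1=0 thr1.r0=0
thr0.r0=1 thr0.r1=2 thr1.r0=0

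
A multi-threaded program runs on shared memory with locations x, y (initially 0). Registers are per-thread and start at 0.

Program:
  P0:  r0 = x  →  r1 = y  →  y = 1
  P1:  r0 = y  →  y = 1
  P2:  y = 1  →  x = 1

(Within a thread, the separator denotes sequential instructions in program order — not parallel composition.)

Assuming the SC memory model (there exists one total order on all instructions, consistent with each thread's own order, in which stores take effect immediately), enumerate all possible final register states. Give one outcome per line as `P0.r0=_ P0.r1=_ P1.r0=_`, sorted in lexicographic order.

P0.r0=0 P0.r1=0 P1.r0=0
P0.r0=0 P0.r1=0 P1.r0=1
P0.r0=0 P0.r1=1 P1.r0=0
P0.r0=0 P0.r1=1 P1.r0=1
P0.r0=1 P0.r1=1 P1.r0=0
P0.r0=1 P0.r1=1 P1.r0=1

outcome vector order: (P0.r0,P0.r1,P1.r0)
|SC outcomes| = 6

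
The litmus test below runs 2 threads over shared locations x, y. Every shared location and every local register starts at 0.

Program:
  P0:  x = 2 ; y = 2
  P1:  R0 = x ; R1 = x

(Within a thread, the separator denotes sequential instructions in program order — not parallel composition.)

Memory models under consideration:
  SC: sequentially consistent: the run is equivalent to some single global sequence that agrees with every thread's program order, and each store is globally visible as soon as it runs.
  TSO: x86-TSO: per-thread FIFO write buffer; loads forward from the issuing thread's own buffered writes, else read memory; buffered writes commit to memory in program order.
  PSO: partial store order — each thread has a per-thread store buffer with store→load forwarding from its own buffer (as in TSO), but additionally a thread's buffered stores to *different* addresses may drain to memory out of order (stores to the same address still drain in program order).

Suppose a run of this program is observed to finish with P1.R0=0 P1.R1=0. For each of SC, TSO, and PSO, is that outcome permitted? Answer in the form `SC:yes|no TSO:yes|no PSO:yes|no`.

outcome vector order: (P1.R0,P1.R1)
SC: 3 outcomes — {<0 0> <0 2> <2 2>}
TSO: 3 outcomes — {<0 0> <0 2> <2 2>}
PSO: 3 outcomes — {<0 0> <0 2> <2 2>}
target <0 0> ∈ {SC,TSO,PSO}

SC:yes TSO:yes PSO:yes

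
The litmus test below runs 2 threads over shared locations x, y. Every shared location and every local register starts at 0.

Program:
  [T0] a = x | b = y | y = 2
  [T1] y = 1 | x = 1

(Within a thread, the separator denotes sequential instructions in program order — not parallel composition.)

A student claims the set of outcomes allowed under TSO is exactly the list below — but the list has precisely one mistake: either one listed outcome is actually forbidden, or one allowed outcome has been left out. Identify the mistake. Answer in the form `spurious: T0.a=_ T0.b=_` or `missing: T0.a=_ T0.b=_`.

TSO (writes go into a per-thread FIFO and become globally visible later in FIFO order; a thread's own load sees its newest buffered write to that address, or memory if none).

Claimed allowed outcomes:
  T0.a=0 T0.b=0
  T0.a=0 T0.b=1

outcome vector order: (T0.a,T0.b)
TSO (3): 0/0, 0/1, 1/1
TSO∖claimed = {1/1}

missing: T0.a=1 T0.b=1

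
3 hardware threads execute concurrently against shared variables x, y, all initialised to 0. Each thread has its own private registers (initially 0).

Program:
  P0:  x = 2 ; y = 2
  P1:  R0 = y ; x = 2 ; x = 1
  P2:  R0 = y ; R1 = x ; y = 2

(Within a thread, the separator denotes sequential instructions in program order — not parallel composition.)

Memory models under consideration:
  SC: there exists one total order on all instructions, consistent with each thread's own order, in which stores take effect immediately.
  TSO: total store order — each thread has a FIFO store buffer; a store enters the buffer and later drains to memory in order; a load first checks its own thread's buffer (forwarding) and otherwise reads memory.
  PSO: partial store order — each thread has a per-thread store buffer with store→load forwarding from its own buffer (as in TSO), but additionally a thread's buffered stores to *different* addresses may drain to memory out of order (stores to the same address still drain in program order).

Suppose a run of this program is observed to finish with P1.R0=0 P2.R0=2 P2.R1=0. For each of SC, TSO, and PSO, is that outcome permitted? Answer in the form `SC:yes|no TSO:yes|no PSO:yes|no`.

SC:no TSO:no PSO:yes

outcome vector order: (P1.R0,P2.R0,P2.R1)
[SC] allowed = {000 001 002 021 022 200 201 202 221 222}
[TSO] allowed = {000 001 002 021 022 200 201 202 221 222}
[PSO] allowed = {000 001 002 020 021 022 200 201 202 220 221 222}
target 020 ∈ {PSO}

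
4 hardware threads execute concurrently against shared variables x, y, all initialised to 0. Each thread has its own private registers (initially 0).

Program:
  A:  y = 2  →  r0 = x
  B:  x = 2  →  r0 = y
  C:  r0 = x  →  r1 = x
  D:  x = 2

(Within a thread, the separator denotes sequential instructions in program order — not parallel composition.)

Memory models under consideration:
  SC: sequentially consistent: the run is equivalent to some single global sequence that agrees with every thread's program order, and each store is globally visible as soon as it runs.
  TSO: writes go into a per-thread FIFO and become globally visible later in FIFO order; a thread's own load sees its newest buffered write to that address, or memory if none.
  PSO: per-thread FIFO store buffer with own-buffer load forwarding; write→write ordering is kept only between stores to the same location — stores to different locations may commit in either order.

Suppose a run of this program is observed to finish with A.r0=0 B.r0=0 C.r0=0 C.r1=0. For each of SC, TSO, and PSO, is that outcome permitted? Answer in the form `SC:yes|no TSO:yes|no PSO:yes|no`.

outcome vector order: (A.r0,B.r0,C.r0,C.r1)
SC: 9 outcomes — {0/2/0/0; 0/2/0/2; 0/2/2/2; 2/0/0/0; 2/0/0/2; 2/0/2/2; 2/2/0/0; 2/2/0/2; 2/2/2/2}
TSO: 12 outcomes — {0/0/0/0; 0/0/0/2; 0/0/2/2; 0/2/0/0; 0/2/0/2; 0/2/2/2; 2/0/0/0; 2/0/0/2; 2/0/2/2; 2/2/0/0; 2/2/0/2; 2/2/2/2}
PSO: 12 outcomes — {0/0/0/0; 0/0/0/2; 0/0/2/2; 0/2/0/0; 0/2/0/2; 0/2/2/2; 2/0/0/0; 2/0/0/2; 2/0/2/2; 2/2/0/0; 2/2/0/2; 2/2/2/2}
target 0/0/0/0 ∈ {TSO,PSO}

SC:no TSO:yes PSO:yes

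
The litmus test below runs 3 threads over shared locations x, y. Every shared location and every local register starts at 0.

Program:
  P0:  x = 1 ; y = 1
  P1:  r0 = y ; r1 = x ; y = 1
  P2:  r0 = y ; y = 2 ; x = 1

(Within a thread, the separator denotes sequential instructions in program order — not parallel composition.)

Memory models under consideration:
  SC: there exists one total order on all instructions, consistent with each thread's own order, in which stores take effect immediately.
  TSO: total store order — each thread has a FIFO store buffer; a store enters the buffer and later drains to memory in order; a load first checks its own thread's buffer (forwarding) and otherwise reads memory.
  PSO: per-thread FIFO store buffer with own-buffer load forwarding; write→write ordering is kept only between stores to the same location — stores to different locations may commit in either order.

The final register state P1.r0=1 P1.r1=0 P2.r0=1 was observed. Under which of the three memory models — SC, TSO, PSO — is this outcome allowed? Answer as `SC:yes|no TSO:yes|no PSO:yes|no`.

outcome vector order: (P1.r0,P1.r1,P2.r0)
SC: 9 outcomes — {(0,0,0); (0,0,1); (0,1,0); (0,1,1); (1,1,0); (1,1,1); (2,0,0); (2,1,0); (2,1,1)}
TSO: 9 outcomes — {(0,0,0); (0,0,1); (0,1,0); (0,1,1); (1,1,0); (1,1,1); (2,0,0); (2,1,0); (2,1,1)}
PSO: 12 outcomes — {(0,0,0); (0,0,1); (0,1,0); (0,1,1); (1,0,0); (1,0,1); (1,1,0); (1,1,1); (2,0,0); (2,0,1); (2,1,0); (2,1,1)}
target (1,0,1) ∈ {PSO}

SC:no TSO:no PSO:yes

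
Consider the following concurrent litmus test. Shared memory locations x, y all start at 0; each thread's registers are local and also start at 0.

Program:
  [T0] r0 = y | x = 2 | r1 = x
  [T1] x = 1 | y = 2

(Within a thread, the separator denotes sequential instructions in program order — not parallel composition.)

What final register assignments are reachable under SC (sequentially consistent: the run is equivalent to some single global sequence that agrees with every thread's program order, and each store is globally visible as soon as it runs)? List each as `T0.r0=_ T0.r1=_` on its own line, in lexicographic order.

outcome vector order: (T0.r0,T0.r1)
|SC outcomes| = 3

T0.r0=0 T0.r1=1
T0.r0=0 T0.r1=2
T0.r0=2 T0.r1=2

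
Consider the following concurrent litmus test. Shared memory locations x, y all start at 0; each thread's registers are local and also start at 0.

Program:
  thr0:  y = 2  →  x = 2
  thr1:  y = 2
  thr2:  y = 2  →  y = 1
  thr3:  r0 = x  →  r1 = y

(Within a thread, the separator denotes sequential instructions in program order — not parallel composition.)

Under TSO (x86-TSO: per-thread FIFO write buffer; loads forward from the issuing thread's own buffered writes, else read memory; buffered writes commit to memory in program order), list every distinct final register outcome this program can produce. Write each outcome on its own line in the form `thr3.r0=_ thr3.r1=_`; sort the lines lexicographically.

thr3.r0=0 thr3.r1=0
thr3.r0=0 thr3.r1=1
thr3.r0=0 thr3.r1=2
thr3.r0=2 thr3.r1=1
thr3.r0=2 thr3.r1=2

outcome vector order: (thr3.r0,thr3.r1)
|TSO outcomes| = 5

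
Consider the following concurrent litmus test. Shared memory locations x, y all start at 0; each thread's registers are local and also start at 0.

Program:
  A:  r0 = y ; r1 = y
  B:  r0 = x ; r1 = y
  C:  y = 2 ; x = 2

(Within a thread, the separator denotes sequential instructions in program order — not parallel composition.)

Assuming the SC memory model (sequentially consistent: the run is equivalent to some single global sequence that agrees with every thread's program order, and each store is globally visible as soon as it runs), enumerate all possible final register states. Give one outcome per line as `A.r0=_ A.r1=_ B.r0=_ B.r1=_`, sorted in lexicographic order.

outcome vector order: (A.r0,A.r1,B.r0,B.r1)
|SC outcomes| = 9

A.r0=0 A.r1=0 B.r0=0 B.r1=0
A.r0=0 A.r1=0 B.r0=0 B.r1=2
A.r0=0 A.r1=0 B.r0=2 B.r1=2
A.r0=0 A.r1=2 B.r0=0 B.r1=0
A.r0=0 A.r1=2 B.r0=0 B.r1=2
A.r0=0 A.r1=2 B.r0=2 B.r1=2
A.r0=2 A.r1=2 B.r0=0 B.r1=0
A.r0=2 A.r1=2 B.r0=0 B.r1=2
A.r0=2 A.r1=2 B.r0=2 B.r1=2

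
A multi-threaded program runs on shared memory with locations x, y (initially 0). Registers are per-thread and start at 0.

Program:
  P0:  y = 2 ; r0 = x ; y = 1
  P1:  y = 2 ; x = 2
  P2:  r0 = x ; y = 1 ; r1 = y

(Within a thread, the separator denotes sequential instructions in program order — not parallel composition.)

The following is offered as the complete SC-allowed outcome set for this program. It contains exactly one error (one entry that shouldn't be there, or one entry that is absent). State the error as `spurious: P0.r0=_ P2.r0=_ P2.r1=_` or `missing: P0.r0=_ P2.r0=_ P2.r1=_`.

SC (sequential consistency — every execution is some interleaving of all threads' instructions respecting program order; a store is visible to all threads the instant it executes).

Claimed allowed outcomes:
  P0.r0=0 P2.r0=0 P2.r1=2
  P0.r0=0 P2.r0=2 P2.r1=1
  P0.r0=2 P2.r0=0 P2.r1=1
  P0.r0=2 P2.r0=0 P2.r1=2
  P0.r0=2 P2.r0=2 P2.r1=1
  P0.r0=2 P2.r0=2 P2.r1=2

outcome vector order: (P0.r0,P2.r0,P2.r1)
SC: 7 outcomes — {(0,0,1) (0,0,2) (0,2,1) (2,0,1) (2,0,2) (2,2,1) (2,2,2)}
SC∖claimed = {(0,0,1)}

missing: P0.r0=0 P2.r0=0 P2.r1=1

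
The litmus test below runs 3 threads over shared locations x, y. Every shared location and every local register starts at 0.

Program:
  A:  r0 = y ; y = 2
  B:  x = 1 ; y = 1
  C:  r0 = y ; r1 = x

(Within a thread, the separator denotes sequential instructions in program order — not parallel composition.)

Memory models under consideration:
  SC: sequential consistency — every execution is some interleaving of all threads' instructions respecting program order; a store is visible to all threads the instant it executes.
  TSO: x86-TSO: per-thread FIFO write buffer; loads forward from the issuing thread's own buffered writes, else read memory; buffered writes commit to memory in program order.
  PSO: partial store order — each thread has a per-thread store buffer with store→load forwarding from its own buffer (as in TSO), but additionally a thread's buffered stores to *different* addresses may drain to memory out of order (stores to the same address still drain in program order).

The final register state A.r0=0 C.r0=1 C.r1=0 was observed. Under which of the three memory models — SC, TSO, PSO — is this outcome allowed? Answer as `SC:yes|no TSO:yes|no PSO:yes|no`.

outcome vector order: (A.r0,C.r0,C.r1)
under SC → <0 0 0> <0 0 1> <0 1 1> <0 2 0> <0 2 1> <1 0 0> <1 0 1> <1 1 1> <1 2 1>
under TSO → <0 0 0> <0 0 1> <0 1 1> <0 2 0> <0 2 1> <1 0 0> <1 0 1> <1 1 1> <1 2 1>
under PSO → <0 0 0> <0 0 1> <0 1 0> <0 1 1> <0 2 0> <0 2 1> <1 0 0> <1 0 1> <1 1 0> <1 1 1> <1 2 0> <1 2 1>
target <0 1 0> ∈ {PSO}

SC:no TSO:no PSO:yes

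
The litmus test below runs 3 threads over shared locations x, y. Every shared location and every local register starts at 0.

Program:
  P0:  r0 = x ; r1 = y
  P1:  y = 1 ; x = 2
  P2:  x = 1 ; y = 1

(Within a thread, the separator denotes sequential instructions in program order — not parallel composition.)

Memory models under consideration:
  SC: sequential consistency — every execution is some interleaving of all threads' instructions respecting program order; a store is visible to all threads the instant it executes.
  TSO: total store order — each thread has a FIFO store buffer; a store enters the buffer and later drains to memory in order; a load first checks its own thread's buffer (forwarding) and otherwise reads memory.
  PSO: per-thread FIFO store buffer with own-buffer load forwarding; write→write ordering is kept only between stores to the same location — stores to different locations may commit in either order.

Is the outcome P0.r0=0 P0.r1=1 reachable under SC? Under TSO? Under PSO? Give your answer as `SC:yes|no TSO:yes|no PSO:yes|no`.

outcome vector order: (P0.r0,P0.r1)
SC: 5 outcomes — {00; 01; 10; 11; 21}
TSO: 5 outcomes — {00; 01; 10; 11; 21}
PSO: 6 outcomes — {00; 01; 10; 11; 20; 21}
target 01 ∈ {SC,TSO,PSO}

SC:yes TSO:yes PSO:yes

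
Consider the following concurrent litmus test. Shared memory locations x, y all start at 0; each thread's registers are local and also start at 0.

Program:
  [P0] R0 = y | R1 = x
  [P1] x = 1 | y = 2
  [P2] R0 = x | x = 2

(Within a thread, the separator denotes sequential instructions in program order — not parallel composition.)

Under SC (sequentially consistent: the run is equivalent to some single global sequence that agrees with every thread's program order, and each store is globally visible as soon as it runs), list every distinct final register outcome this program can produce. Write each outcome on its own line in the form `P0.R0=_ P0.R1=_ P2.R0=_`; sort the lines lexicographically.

outcome vector order: (P0.R0,P0.R1,P2.R0)
|SC outcomes| = 10

P0.R0=0 P0.R1=0 P2.R0=0
P0.R0=0 P0.R1=0 P2.R0=1
P0.R0=0 P0.R1=1 P2.R0=0
P0.R0=0 P0.R1=1 P2.R0=1
P0.R0=0 P0.R1=2 P2.R0=0
P0.R0=0 P0.R1=2 P2.R0=1
P0.R0=2 P0.R1=1 P2.R0=0
P0.R0=2 P0.R1=1 P2.R0=1
P0.R0=2 P0.R1=2 P2.R0=0
P0.R0=2 P0.R1=2 P2.R0=1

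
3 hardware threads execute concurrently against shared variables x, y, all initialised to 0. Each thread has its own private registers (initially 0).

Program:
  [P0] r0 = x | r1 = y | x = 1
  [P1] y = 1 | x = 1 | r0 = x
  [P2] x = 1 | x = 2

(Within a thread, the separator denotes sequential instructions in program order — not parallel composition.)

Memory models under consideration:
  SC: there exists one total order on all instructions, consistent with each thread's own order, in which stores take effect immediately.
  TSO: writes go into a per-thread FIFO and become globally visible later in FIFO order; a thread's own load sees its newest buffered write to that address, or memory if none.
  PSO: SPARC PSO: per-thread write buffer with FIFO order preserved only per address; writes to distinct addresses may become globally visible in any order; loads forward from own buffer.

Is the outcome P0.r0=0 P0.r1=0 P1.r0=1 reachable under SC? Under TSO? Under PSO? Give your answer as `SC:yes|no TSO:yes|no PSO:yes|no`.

SC:yes TSO:yes PSO:yes

outcome vector order: (P0.r0,P0.r1,P1.r0)
under SC → (0,0,1) (0,0,2) (0,1,1) (0,1,2) (1,0,1) (1,0,2) (1,1,1) (1,1,2) (2,0,1) (2,1,1) (2,1,2)
under TSO → (0,0,1) (0,0,2) (0,1,1) (0,1,2) (1,0,1) (1,0,2) (1,1,1) (1,1,2) (2,0,1) (2,1,1) (2,1,2)
under PSO → (0,0,1) (0,0,2) (0,1,1) (0,1,2) (1,0,1) (1,0,2) (1,1,1) (1,1,2) (2,0,1) (2,0,2) (2,1,1) (2,1,2)
target (0,0,1) ∈ {SC,TSO,PSO}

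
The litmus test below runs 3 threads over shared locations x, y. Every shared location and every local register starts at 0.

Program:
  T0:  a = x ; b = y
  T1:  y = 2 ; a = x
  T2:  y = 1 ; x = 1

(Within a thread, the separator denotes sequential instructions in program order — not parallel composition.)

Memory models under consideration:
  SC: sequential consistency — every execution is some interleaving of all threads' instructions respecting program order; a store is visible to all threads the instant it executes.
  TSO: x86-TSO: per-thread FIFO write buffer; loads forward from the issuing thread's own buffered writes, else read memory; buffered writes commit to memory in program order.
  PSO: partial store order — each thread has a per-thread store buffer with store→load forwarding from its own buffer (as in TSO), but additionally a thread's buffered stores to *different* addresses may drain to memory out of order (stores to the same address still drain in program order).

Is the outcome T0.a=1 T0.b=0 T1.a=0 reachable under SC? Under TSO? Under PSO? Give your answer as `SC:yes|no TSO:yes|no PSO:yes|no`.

SC:no TSO:no PSO:yes

outcome vector order: (T0.a,T0.b,T1.a)
SC: 10 outcomes — {(0,0,0); (0,0,1); (0,1,0); (0,1,1); (0,2,0); (0,2,1); (1,1,0); (1,1,1); (1,2,0); (1,2,1)}
TSO: 10 outcomes — {(0,0,0); (0,0,1); (0,1,0); (0,1,1); (0,2,0); (0,2,1); (1,1,0); (1,1,1); (1,2,0); (1,2,1)}
PSO: 12 outcomes — {(0,0,0); (0,0,1); (0,1,0); (0,1,1); (0,2,0); (0,2,1); (1,0,0); (1,0,1); (1,1,0); (1,1,1); (1,2,0); (1,2,1)}
target (1,0,0) ∈ {PSO}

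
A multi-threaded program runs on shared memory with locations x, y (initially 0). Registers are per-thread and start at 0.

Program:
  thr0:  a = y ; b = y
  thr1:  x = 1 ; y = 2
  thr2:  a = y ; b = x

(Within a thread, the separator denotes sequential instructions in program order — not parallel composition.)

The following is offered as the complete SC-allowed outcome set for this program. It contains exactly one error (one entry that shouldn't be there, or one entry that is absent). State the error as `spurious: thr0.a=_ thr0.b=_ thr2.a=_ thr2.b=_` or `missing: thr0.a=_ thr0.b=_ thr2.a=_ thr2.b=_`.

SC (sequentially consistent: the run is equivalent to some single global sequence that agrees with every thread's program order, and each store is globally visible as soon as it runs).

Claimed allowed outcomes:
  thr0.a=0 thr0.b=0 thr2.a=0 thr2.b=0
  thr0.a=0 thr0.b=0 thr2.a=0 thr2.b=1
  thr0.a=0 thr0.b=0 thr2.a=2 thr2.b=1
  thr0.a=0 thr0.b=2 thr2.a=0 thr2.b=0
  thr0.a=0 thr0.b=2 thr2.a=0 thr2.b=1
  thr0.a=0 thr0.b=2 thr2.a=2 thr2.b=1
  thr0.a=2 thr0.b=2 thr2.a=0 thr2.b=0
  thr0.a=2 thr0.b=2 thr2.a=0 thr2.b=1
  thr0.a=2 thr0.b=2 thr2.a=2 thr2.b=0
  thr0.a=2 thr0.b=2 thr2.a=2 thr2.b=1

spurious: thr0.a=2 thr0.b=2 thr2.a=2 thr2.b=0

outcome vector order: (thr0.a,thr0.b,thr2.a,thr2.b)
SC: 9 outcomes — {0000 0001 0021 0200 0201 0221 2200 2201 2221}
claimed∖SC = {2220}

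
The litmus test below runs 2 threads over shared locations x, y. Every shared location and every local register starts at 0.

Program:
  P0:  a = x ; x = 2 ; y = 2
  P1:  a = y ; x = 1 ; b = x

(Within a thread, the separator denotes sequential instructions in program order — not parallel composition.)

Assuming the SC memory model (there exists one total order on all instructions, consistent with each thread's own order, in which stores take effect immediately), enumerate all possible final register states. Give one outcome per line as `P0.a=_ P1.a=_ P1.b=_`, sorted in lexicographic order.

P0.a=0 P1.a=0 P1.b=1
P0.a=0 P1.a=0 P1.b=2
P0.a=0 P1.a=2 P1.b=1
P0.a=1 P1.a=0 P1.b=1
P0.a=1 P1.a=0 P1.b=2

outcome vector order: (P0.a,P1.a,P1.b)
|SC outcomes| = 5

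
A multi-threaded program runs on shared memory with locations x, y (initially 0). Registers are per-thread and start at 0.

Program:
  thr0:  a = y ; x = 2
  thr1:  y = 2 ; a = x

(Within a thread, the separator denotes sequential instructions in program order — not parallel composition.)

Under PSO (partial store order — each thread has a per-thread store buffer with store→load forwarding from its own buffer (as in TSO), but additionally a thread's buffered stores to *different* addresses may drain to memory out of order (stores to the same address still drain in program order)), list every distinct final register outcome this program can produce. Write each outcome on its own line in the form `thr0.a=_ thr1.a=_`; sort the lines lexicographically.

outcome vector order: (thr0.a,thr1.a)
|PSO outcomes| = 4

thr0.a=0 thr1.a=0
thr0.a=0 thr1.a=2
thr0.a=2 thr1.a=0
thr0.a=2 thr1.a=2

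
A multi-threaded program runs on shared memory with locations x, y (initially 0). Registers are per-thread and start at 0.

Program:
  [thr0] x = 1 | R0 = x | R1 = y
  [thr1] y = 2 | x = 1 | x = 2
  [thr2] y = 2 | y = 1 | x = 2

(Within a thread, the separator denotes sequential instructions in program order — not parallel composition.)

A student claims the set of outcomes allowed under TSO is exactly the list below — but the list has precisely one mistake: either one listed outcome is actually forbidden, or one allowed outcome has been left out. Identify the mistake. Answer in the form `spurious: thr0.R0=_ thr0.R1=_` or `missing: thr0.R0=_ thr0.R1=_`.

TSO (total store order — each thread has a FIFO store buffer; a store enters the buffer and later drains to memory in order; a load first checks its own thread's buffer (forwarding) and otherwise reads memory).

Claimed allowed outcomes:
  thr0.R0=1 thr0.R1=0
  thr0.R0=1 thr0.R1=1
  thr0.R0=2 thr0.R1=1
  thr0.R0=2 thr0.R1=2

outcome vector order: (thr0.R0,thr0.R1)
[TSO] allowed = {10 11 12 21 22}
TSO∖claimed = {12}

missing: thr0.R0=1 thr0.R1=2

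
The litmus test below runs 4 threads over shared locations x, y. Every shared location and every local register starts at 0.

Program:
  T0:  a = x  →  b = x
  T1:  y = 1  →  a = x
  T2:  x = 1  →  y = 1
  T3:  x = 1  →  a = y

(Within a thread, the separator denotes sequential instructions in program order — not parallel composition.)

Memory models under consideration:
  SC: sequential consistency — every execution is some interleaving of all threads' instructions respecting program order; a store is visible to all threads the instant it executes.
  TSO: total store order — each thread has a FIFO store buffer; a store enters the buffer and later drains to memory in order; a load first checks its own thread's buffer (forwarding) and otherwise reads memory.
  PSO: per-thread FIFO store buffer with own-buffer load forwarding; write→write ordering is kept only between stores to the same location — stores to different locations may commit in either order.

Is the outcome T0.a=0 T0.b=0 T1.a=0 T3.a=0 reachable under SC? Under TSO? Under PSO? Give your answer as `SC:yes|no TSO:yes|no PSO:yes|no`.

outcome vector order: (T0.a,T0.b,T1.a,T3.a)
SC: 9 outcomes — {(0,0,0,1) (0,0,1,0) (0,0,1,1) (0,1,0,1) (0,1,1,0) (0,1,1,1) (1,1,0,1) (1,1,1,0) (1,1,1,1)}
TSO: 12 outcomes — {(0,0,0,0) (0,0,0,1) (0,0,1,0) (0,0,1,1) (0,1,0,0) (0,1,0,1) (0,1,1,0) (0,1,1,1) (1,1,0,0) (1,1,0,1) (1,1,1,0) (1,1,1,1)}
PSO: 12 outcomes — {(0,0,0,0) (0,0,0,1) (0,0,1,0) (0,0,1,1) (0,1,0,0) (0,1,0,1) (0,1,1,0) (0,1,1,1) (1,1,0,0) (1,1,0,1) (1,1,1,0) (1,1,1,1)}
target (0,0,0,0) ∈ {TSO,PSO}

SC:no TSO:yes PSO:yes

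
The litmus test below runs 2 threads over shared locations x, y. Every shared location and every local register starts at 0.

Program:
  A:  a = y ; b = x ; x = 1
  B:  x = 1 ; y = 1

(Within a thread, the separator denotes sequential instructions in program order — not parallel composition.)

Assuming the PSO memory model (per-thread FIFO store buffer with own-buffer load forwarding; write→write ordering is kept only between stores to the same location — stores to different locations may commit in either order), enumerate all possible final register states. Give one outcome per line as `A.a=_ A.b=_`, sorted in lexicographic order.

outcome vector order: (A.a,A.b)
|PSO outcomes| = 4

A.a=0 A.b=0
A.a=0 A.b=1
A.a=1 A.b=0
A.a=1 A.b=1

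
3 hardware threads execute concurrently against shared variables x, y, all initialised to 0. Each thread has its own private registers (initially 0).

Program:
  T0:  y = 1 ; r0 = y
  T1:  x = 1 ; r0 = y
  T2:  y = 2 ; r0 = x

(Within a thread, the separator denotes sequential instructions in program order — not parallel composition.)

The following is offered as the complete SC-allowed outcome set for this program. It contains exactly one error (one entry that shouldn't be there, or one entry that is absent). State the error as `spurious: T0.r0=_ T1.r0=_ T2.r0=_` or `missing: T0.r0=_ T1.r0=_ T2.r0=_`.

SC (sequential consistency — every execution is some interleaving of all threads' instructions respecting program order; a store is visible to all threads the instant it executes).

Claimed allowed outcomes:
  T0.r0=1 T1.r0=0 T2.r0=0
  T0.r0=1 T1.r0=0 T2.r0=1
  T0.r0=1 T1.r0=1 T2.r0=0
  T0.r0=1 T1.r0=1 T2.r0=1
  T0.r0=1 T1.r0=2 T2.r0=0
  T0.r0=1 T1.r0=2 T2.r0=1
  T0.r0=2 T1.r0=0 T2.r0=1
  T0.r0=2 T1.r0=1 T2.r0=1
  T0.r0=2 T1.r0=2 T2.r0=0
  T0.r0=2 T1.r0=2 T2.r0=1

spurious: T0.r0=1 T1.r0=0 T2.r0=0

outcome vector order: (T0.r0,T1.r0,T2.r0)
[SC] allowed = {1/0/1, 1/1/0, 1/1/1, 1/2/0, 1/2/1, 2/0/1, 2/1/1, 2/2/0, 2/2/1}
claimed∖SC = {1/0/0}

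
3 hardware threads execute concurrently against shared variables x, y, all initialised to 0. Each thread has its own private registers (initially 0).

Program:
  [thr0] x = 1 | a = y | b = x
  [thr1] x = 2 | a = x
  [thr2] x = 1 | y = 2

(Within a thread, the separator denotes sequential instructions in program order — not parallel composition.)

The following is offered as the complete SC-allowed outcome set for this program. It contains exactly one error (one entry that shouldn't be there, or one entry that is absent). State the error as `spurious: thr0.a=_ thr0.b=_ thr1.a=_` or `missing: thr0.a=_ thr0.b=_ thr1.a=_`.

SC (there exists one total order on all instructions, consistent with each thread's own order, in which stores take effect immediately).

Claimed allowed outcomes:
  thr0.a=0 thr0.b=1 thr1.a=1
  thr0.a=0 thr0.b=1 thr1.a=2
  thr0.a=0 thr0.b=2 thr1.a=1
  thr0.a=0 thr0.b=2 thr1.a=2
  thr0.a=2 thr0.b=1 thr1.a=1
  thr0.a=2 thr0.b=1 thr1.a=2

outcome vector order: (thr0.a,thr0.b,thr1.a)
under SC → 0/1/1; 0/1/2; 0/2/1; 0/2/2; 2/1/1; 2/1/2; 2/2/2
SC∖claimed = {2/2/2}

missing: thr0.a=2 thr0.b=2 thr1.a=2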